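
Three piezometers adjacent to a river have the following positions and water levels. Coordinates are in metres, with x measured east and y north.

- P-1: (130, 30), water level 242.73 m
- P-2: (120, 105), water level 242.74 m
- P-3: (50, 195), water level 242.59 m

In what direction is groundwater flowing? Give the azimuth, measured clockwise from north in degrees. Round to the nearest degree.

260°

With h = a·x + b·y + c and P-1 as origin, the differences give:
  (-10)·a + 75·b = +0.01
  (-80)·a + 165·b = -0.14
Eliminate b (×165 and ×75, subtract): 4350·a = 12.150 → a = ∂h/∂x = +0.002793
Back-substitute: b = ∂h/∂y = +0.0005057.
Flow direction (−∇h) has components (-0.002793 E, -0.0005057 N).
Azimuth = atan2(E, N) = atan2(-0.002793, -0.0005057) = 259.7° ≈ 260°.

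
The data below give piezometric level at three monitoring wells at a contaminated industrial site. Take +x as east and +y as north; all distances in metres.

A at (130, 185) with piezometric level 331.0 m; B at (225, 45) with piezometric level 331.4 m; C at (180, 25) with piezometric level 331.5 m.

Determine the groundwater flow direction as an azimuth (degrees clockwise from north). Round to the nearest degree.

012°

Three-point gradient (reference A): Δ to B = (95, -140, +0.4), Δ to C = (50, -160, +0.5).
∂h/∂x = -0.0007317, ∂h/∂y = -0.003354 (det = -8200).
Flow direction (−∇h) has components (+0.0007317 E, +0.003354 N).
Azimuth = atan2(E, N) = atan2(+0.0007317, +0.003354) = 12.3° ≈ 012°.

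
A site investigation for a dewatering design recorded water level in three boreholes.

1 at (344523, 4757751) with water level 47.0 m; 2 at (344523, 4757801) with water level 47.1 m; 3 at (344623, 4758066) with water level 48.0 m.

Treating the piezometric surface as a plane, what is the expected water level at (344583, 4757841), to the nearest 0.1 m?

47.4 m

Taking 1 as reference: 2−1 = (0, 50, +0.1); 3−1 = (100, 315, +1.0).
Determinant of the coordinate differences = 0·315 − 100·50 = -5000.
∂h/∂x = [(+0.1)·315 − (+1.0)·50] / -5000 = +0.003700
∂h/∂y = [0·(+1.0) − 100·(+0.1)] / -5000 = +0.002000
h(344583, 4757841) = 47.0 + (+0.003700)·(60) + (+0.002000)·(90) = 47.0 +0.222 +0.180 = 47.402 m.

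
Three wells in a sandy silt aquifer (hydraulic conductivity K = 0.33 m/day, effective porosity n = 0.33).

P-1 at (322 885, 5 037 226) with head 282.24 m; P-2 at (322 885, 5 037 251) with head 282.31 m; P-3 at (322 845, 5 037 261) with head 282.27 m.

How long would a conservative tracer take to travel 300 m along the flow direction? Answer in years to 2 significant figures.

With h = a·x + b·y + c and P-1 as origin, the differences give:
  0·a + 25·b = +0.07
  (-40)·a + 35·b = +0.03
Eliminate b (×35 and ×25, subtract): 1000·a = 1.700 → a = ∂h/∂x = +0.001700
Back-substitute: b = ∂h/∂y = +0.002800.
|∇h| = √(0.001700² + 0.002800²) = 0.003276
Seepage velocity v = K·i/n = 0.33 × 0.003276 / 0.33 = 0.003276 m/day.
t = 300 / 0.003276 = 9.158e+04 days = 251 years.

250 years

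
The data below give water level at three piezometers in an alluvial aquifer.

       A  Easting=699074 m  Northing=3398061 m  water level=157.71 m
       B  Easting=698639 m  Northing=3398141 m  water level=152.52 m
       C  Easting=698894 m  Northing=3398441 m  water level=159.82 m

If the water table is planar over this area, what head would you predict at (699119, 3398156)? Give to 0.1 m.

With h = a·x + b·y + c and A as origin, the differences give:
  (-435)·a + 80·b = -5.19
  (-180)·a + 380·b = +2.11
Eliminate b (×380 and ×80, subtract): -150900·a = -2141.000 → a = ∂h/∂x = +0.01419
Back-substitute: b = ∂h/∂y = +0.01227.
h(699119, 3398156) = 157.71 + (+0.01419)·(45) + (+0.01227)·(95) = 157.71 +0.638 +1.166 = 159.514 m.

159.5 m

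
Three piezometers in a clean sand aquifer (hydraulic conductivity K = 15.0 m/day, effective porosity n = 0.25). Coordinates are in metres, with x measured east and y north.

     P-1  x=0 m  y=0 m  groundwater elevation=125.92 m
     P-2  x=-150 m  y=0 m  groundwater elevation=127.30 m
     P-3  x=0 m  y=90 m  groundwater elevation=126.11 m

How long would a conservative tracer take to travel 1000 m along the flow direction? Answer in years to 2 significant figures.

∂h/∂x = (127.30 − 125.92) / (-150 − 0) = -0.009200
∂h/∂y = (126.11 − 125.92) / (90 − 0) = +0.002111
|∇h| = √(-0.009200² + 0.002111²) = 0.009439
Seepage velocity v = K·i/n = 15.0 × 0.009439 / 0.25 = 0.5663 m/day.
t = 1000 / 0.5663 = 1766 days = 4.84 years.

4.8 years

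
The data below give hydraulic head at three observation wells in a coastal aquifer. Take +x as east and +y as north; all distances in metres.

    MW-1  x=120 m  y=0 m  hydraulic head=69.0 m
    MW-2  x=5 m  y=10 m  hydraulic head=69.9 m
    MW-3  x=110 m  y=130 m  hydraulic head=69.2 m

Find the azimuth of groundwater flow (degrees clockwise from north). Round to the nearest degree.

Taking MW-1 as reference: MW-2−MW-1 = (-115, 10, +0.9); MW-3−MW-1 = (-10, 130, +0.2).
Determinant of the coordinate differences = (-115)·130 − (-10)·10 = -14850.
∂h/∂x = [(+0.9)·130 − (+0.2)·10] / -14850 = -0.007744
∂h/∂y = [(-115)·(+0.2) − (-10)·(+0.9)] / -14850 = +0.0009428
Flow direction (−∇h) has components (+0.007744 E, -0.0009428 N).
Azimuth = atan2(E, N) = atan2(+0.007744, -0.0009428) = 96.9° ≈ 097°.

097°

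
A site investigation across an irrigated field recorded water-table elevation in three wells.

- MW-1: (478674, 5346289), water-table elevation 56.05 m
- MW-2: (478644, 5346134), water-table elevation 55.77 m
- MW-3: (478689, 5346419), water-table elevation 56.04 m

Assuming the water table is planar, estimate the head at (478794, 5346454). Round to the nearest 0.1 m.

58.5 m

Differences from MW-1: to MW-2 (Δx, Δy, Δh) = (-30, -155, -0.28); to MW-3 = (15, 130, -0.01).
Solve a·Δx + b·Δy = Δh: det = (-30)·130 − 15·(-155) = -1575.
∂h/∂x = [(-0.28)·130 − (-0.01)·(-155)] / -1575 = +0.02410
∂h/∂y = [(-30)·(-0.01) − 15·(-0.28)] / -1575 = -0.002857
h(478794, 5346454) = 56.05 + (+0.02410)·(120) + (-0.002857)·(165) = 56.05 +2.891 -0.471 = 58.470 m.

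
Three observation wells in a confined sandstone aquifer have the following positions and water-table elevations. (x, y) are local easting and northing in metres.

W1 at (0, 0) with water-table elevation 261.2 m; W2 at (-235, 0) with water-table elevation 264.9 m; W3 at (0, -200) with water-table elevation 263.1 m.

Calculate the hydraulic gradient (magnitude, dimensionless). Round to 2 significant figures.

∂h/∂x = (264.9 − 261.2) / (-235 − 0) = -0.01574
∂h/∂y = (263.1 − 261.2) / (-200 − 0) = -0.009500
|∇h| = √(-0.01574² + -0.009500²) = 0.01838

0.018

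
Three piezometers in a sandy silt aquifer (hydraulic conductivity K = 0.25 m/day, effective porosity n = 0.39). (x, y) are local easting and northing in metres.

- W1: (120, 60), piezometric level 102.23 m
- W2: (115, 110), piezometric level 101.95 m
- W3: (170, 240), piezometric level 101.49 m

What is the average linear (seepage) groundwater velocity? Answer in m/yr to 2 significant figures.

With h = a·x + b·y + c and W1 as origin, the differences give:
  (-5)·a + 50·b = -0.28
  50·a + 180·b = -0.74
Eliminate b (×180 and ×50, subtract): -3400·a = -13.400 → a = ∂h/∂x = +0.003941
Back-substitute: b = ∂h/∂y = -0.005206.
|∇h| = √(0.003941² + -0.005206²) = 0.006529
Seepage velocity v = K·i/n = 0.25 × 0.006529 / 0.39 = 0.004185 m/day = 1.529 m/yr.

1.5 m/yr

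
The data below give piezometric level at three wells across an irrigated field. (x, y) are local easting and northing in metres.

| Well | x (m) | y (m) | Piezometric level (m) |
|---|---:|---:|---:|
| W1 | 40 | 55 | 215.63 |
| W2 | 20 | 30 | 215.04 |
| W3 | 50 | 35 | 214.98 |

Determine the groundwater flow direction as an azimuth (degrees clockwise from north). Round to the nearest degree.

167°

With h = a·x + b·y + c and W1 as origin, the differences give:
  (-20)·a + (-25)·b = -0.59
  10·a + (-20)·b = -0.65
Eliminate b (×(-20) and ×(-25), subtract): 650·a = -4.450 → a = ∂h/∂x = -0.006846
Back-substitute: b = ∂h/∂y = +0.02908.
Flow direction (−∇h) has components (+0.006846 E, -0.02908 N).
Azimuth = atan2(E, N) = atan2(+0.006846, -0.02908) = 166.8° ≈ 167°.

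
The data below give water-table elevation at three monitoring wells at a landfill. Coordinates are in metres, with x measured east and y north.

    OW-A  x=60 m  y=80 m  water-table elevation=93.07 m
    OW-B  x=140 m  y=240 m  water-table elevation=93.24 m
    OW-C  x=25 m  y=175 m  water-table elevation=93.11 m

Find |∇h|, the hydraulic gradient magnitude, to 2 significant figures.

Taking OW-A as reference: OW-B−OW-A = (80, 160, +0.17); OW-C−OW-A = (-35, 95, +0.04).
Solve a·Δx + b·Δy = Δh: det = 80·95 − (-35)·160 = 13200.
∂h/∂x = [(+0.17)·95 − (+0.04)·160] / 13200 = +0.0007386
∂h/∂y = [80·(+0.04) − (-35)·(+0.17)] / 13200 = +0.0006932
|∇h| = √(0.0007386² + 0.0006932²) = 0.001013

0.0010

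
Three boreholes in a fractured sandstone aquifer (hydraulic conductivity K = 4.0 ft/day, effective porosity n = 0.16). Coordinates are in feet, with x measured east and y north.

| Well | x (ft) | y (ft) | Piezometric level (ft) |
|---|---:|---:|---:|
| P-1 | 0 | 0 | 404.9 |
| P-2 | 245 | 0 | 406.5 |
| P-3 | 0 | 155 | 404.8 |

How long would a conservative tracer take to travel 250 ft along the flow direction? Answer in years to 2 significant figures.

4.2 years

∂h/∂x = (406.5 − 404.9) / (245 − 0) = +0.006531
∂h/∂y = (404.8 − 404.9) / (155 − 0) = -0.0006452
|∇h| = √(0.006531² + -0.0006452²) = 0.006563
Seepage velocity v = K·i/n = 4.0 × 0.006563 / 0.16 = 0.1641 ft/day.
t = 250 / 0.1641 = 1523 days = 4.17 years.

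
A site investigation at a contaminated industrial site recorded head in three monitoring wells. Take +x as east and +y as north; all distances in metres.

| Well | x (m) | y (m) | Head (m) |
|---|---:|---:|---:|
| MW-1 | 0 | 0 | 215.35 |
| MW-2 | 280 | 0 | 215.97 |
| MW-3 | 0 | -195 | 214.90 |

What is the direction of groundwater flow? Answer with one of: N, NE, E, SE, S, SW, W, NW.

∂h/∂x = (215.97 − 215.35) / (280 − 0) = +0.002214
∂h/∂y = (214.90 − 215.35) / (-195 − 0) = +0.002308
Flow = −∇h = (-0.002214 east, -0.002308 north), which points southwest.

SW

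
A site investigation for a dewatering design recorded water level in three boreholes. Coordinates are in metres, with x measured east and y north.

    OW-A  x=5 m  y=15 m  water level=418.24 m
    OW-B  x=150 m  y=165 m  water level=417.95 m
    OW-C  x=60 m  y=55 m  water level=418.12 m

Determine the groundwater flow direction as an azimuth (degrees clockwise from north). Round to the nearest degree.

103°

With h = a·x + b·y + c and OW-A as origin, the differences give:
  145·a + 150·b = -0.29
  55·a + 40·b = -0.12
Eliminate b (×40 and ×150, subtract): -2450·a = 6.400 → a = ∂h/∂x = -0.002612
Back-substitute: b = ∂h/∂y = +0.0005918.
Flow direction (−∇h) has components (+0.002612 E, -0.0005918 N).
Azimuth = atan2(E, N) = atan2(+0.002612, -0.0005918) = 102.8° ≈ 103°.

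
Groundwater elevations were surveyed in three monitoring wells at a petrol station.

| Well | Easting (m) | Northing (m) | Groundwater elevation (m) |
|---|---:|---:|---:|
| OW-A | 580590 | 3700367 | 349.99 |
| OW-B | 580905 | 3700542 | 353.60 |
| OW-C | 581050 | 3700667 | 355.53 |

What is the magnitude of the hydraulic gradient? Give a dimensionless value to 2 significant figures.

With h = a·x + b·y + c and OW-A as origin, the differences give:
  315·a + 175·b = +3.61
  460·a + 300·b = +5.54
Eliminate b (×300 and ×175, subtract): 14000·a = 113.500 → a = ∂h/∂x = +0.008107
Back-substitute: b = ∂h/∂y = +0.006036.
|∇h| = √(0.008107² + 0.006036²) = 0.01011

0.010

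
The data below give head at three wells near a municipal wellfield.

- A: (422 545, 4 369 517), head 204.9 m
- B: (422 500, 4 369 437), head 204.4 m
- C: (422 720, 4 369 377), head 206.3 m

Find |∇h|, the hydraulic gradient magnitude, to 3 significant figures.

0.00905

With h = a·x + b·y + c and A as origin, the differences give:
  (-45)·a + (-80)·b = -0.5
  175·a + (-140)·b = +1.4
Eliminate b (×(-140) and ×(-80), subtract): 20300·a = 182.00 → a = ∂h/∂x = +0.008966
Back-substitute: b = ∂h/∂y = +0.001207.
|∇h| = √(0.008966² + 0.001207²) = 0.009047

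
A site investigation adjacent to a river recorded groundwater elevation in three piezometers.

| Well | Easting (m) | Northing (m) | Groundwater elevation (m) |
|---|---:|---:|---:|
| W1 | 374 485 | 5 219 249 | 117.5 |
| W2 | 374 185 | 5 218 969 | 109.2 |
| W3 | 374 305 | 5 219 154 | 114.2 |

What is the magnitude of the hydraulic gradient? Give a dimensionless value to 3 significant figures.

0.0238

Taking W1 as reference: W2−W1 = (-300, -280, -8.3); W3−W1 = (-180, -95, -3.3).
Determinant of the coordinate differences = (-300)·(-95) − (-180)·(-280) = -21900.
∂h/∂x = [(-8.3)·(-95) − (-3.3)·(-280)] / -21900 = +0.006187
∂h/∂y = [(-300)·(-3.3) − (-180)·(-8.3)] / -21900 = +0.02301
|∇h| = √(0.006187² + 0.02301²) = 0.02383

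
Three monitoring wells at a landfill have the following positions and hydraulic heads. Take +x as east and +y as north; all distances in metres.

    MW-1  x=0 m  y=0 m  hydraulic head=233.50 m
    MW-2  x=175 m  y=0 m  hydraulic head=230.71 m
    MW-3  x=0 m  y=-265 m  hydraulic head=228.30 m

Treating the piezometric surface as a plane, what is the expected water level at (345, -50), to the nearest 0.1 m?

∂h/∂x = (230.71 − 233.50) / (175 − 0) = -0.01594
∂h/∂y = (228.30 − 233.50) / (-265 − 0) = +0.01962
h(345, -50) = 233.50 + (-0.01594)·(345) + (+0.01962)·(-50) = 233.50 -5.500 -0.981 = 227.019 m.

227.0 m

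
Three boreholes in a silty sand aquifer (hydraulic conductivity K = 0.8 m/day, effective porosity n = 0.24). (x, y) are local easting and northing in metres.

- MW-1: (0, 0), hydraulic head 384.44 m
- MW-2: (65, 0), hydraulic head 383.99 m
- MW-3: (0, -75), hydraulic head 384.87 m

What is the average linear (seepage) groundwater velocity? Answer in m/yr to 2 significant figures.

∂h/∂x = (383.99 − 384.44) / (65 − 0) = -0.006923
∂h/∂y = (384.87 − 384.44) / (-75 − 0) = -0.005733
|∇h| = √(-0.006923² + -0.005733²) = 0.008989
Seepage velocity v = K·i/n = 0.8 × 0.008989 / 0.24 = 0.02996 m/day = 10.94 m/yr.

11 m/yr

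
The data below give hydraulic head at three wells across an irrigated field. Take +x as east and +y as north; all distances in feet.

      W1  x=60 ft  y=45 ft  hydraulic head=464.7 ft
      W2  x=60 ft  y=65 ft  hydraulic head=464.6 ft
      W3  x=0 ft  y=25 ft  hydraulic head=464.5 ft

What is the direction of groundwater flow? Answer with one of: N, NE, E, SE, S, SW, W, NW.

NW

Differences from W1: to W2 (Δx, Δy, Δh) = (0, 20, -0.1); to W3 = (-60, -20, -0.2).
Solve a·Δx + b·Δy = Δh: det = 0·(-20) − (-60)·20 = 1200.
∂h/∂x = [(-0.1)·(-20) − (-0.2)·20] / 1200 = +0.005000
∂h/∂y = [0·(-0.2) − (-60)·(-0.1)] / 1200 = -0.005000
Flow = −∇h = (-0.005000 east, +0.005000 north), which points northwest.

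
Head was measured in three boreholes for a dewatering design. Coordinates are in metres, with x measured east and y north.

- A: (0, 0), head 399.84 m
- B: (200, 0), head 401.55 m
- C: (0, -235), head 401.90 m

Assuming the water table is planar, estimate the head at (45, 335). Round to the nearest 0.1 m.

397.3 m

∂h/∂x = (401.55 − 399.84) / (200 − 0) = +0.008550
∂h/∂y = (401.90 − 399.84) / (-235 − 0) = -0.008766
h(45, 335) = 399.84 + (+0.008550)·(45) + (-0.008766)·(335) = 399.84 +0.385 -2.937 = 397.288 m.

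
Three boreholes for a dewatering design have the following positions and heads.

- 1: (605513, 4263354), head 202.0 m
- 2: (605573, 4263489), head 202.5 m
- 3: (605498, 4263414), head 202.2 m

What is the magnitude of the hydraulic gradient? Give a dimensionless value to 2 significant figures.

With h = a·x + b·y + c and 1 as origin, the differences give:
  60·a + 135·b = +0.5
  (-15)·a + 60·b = +0.2
Eliminate b (×60 and ×135, subtract): 5625·a = 3.00 → a = ∂h/∂x = +0.0005333
Back-substitute: b = ∂h/∂y = +0.003467.
|∇h| = √(0.0005333² + 0.003467²) = 0.003508

0.0035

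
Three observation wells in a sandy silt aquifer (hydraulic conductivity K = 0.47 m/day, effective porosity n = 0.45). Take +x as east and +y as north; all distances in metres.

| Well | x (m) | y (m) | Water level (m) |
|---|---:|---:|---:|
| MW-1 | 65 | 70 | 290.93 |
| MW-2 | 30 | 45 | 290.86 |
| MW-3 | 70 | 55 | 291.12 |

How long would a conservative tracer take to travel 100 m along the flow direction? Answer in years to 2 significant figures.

With h = a·x + b·y + c and MW-1 as origin, the differences give:
  (-35)·a + (-25)·b = -0.07
  5·a + (-15)·b = +0.19
Eliminate b (×(-15) and ×(-25), subtract): 650·a = 5.800 → a = ∂h/∂x = +0.008923
Back-substitute: b = ∂h/∂y = -0.009692.
|∇h| = √(0.008923² + -0.009692²) = 0.01317
Seepage velocity v = K·i/n = 0.47 × 0.01317 / 0.45 = 0.01376 m/day.
t = 100 / 0.01376 = 7267 days = 19.9 years.

20 years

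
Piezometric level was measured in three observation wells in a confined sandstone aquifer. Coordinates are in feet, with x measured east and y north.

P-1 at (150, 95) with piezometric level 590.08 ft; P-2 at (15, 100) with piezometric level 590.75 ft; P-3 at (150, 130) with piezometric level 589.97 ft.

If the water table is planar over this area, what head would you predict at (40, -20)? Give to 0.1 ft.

With h = a·x + b·y + c and P-1 as origin, the differences give:
  (-135)·a + 5·b = +0.67
  0·a + 35·b = -0.11
Eliminate b (×35 and ×5, subtract): -4725·a = 24.000 → a = ∂h/∂x = -0.005079
Back-substitute: b = ∂h/∂y = -0.003143.
h(40, -20) = 590.08 + (-0.005079)·(-110) + (-0.003143)·(-115) = 590.08 +0.559 +0.361 = 591.000 ft.

591.0 ft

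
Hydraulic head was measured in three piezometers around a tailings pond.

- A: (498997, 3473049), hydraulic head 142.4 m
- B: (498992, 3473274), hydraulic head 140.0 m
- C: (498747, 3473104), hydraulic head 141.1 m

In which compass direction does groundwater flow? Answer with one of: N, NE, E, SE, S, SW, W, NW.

Taking A as reference: B−A = (-5, 225, -2.4); C−A = (-250, 55, -1.3).
Determinant of the coordinate differences = (-5)·55 − (-250)·225 = 55975.
∂h/∂x = [(-2.4)·55 − (-1.3)·225] / 55975 = +0.002867
∂h/∂y = [(-5)·(-1.3) − (-250)·(-2.4)] / 55975 = -0.01060
Flow = −∇h = (-0.002867 east, +0.01060 north), which points north.

N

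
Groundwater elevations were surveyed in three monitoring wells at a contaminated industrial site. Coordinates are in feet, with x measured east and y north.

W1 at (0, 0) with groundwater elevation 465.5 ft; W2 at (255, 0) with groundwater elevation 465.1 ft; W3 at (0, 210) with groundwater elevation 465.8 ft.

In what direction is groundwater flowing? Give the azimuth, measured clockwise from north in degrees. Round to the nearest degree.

132°

∂h/∂x = (465.1 − 465.5) / (255 − 0) = -0.001569
∂h/∂y = (465.8 − 465.5) / (210 − 0) = +0.001429
Flow direction (−∇h) has components (+0.001569 E, -0.001429 N).
Azimuth = atan2(E, N) = atan2(+0.001569, -0.001429) = 132.3° ≈ 132°.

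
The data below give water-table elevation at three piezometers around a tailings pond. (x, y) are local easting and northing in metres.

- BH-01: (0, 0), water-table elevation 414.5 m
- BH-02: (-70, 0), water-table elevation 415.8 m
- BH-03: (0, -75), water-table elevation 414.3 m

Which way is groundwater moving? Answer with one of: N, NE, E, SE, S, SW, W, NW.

∂h/∂x = (415.8 − 414.5) / (-70 − 0) = -0.01857
∂h/∂y = (414.3 − 414.5) / (-75 − 0) = +0.002667
Flow = −∇h = (+0.01857 east, -0.002667 north), which points east.

E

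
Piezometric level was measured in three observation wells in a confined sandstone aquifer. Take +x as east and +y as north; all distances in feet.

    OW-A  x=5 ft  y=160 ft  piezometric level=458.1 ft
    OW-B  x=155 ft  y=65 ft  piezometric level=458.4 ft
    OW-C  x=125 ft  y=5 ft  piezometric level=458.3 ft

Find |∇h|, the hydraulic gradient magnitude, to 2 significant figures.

0.0024

Differences from OW-A: to OW-B (Δx, Δy, Δh) = (150, -95, +0.3); to OW-C = (120, -155, +0.2).
Solve a·Δx + b·Δy = Δh: det = 150·(-155) − 120·(-95) = -11850.
∂h/∂x = [(+0.3)·(-155) − (+0.2)·(-95)] / -11850 = +0.002321
∂h/∂y = [150·(+0.2) − 120·(+0.3)] / -11850 = +0.0005063
|∇h| = √(0.002321² + 0.0005063²) = 0.002376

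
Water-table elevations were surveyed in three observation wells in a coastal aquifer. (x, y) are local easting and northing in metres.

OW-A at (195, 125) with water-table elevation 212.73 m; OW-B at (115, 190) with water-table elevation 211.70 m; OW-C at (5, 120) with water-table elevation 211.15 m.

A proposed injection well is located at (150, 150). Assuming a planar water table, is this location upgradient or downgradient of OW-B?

upgradient

With h = a·x + b·y + c and OW-A as origin, the differences give:
  (-80)·a + 65·b = -1.03
  (-190)·a + (-5)·b = -1.58
Eliminate b (×(-5) and ×65, subtract): 12750·a = 107.850 → a = ∂h/∂x = +0.008459
Back-substitute: b = ∂h/∂y = -0.005435.
Head at (150, 150) = 212.73 + (+0.008459)·(-45) + (-0.005435)·(25) = 212.21 m.
That is higher than the 211.70 m at OW-B, so the point is upgradient.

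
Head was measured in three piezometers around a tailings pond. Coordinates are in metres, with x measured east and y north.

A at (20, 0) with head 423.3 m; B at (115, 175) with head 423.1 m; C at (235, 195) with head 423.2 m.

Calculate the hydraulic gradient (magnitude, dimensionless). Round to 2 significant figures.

Taking A as reference: B−A = (95, 175, -0.2); C−A = (215, 195, -0.1).
Determinant of the coordinate differences = 95·195 − 215·175 = -19100.
∂h/∂x = [(-0.2)·195 − (-0.1)·175] / -19100 = +0.001126
∂h/∂y = [95·(-0.1) − 215·(-0.2)] / -19100 = -0.001754
|∇h| = √(0.001126² + -0.001754²) = 0.002084

0.0021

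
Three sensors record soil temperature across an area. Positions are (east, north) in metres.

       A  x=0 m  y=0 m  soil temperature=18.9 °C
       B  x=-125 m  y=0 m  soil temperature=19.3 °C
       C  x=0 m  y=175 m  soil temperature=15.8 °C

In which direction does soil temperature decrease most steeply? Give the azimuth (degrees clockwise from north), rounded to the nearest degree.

010°

∂T/∂x = (19.3 − 18.9) / (-125 − 0) = -0.003200
∂T/∂y = (15.8 − 18.9) / (175 − 0) = -0.01771
Steepest decrease is along −∇f: components (+0.003200 E, +0.01771 N).
Azimuth = atan2(+0.003200, +0.01771) = 10.2° ≈ 010°.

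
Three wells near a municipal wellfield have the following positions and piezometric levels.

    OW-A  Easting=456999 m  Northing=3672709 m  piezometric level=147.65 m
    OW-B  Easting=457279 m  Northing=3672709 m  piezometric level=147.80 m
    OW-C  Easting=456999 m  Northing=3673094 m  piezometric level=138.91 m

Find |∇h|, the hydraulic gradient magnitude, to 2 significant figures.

∂h/∂x = (147.80 − 147.65) / (457279 − 456999) = +0.0005357
∂h/∂y = (138.91 − 147.65) / (3673094 − 3672709) = -0.02270
|∇h| = √(0.0005357² + -0.02270²) = 0.02271

0.023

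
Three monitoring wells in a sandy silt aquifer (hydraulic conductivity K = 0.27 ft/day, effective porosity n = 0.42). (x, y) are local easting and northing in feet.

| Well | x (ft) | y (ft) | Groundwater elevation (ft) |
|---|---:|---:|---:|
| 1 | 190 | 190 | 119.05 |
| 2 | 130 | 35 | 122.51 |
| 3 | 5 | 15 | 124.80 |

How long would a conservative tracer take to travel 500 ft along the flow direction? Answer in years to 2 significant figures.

Differences from 1: to 2 (Δx, Δy, Δh) = (-60, -155, +3.46); to 3 = (-185, -175, +5.75).
Determinant of the coordinate differences = (-60)·(-175) − (-185)·(-155) = -18175.
∂h/∂x = [(+3.46)·(-175) − (+5.75)·(-155)] / -18175 = -0.01572
∂h/∂y = [(-60)·(+5.75) − (-185)·(+3.46)] / -18175 = -0.01624
|∇h| = √(-0.01572² + -0.01624²) = 0.0226
Seepage velocity v = K·i/n = 0.27 × 0.0226 / 0.42 = 0.01453 ft/day.
t = 500 / 0.01453 = 3.441e+04 days = 94.2 years.

94 years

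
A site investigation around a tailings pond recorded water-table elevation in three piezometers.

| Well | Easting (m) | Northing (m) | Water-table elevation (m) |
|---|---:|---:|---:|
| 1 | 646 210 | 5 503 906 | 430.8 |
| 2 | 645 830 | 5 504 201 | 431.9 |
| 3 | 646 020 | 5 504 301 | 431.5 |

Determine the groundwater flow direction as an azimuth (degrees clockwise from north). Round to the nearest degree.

104°

Taking 1 as reference: 2−1 = (-380, 295, +1.1); 3−1 = (-190, 395, +0.7).
Solve a·Δx + b·Δy = Δh: det = (-380)·395 − (-190)·295 = -94050.
∂h/∂x = [(+1.1)·395 − (+0.7)·295] / -94050 = -0.002424
∂h/∂y = [(-380)·(+0.7) − (-190)·(+1.1)] / -94050 = +0.0006061
Flow direction (−∇h) has components (+0.002424 E, -0.0006061 N).
Azimuth = atan2(E, N) = atan2(+0.002424, -0.0006061) = 104.0° ≈ 104°.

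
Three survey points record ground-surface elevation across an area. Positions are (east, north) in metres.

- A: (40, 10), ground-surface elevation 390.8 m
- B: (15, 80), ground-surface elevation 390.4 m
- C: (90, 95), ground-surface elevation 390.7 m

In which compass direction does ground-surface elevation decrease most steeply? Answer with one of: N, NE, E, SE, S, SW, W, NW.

NW

With z = a·x + b·y + c and A as origin, the differences give:
  (-25)·a + 70·b = -0.4
  50·a + 85·b = -0.1
Eliminate b (×85 and ×70, subtract): -5625·a = -27.00 → a = ∂z/∂x = +0.004800
Back-substitute: b = ∂z/∂y = -0.004000.
Steepest decrease is along −∇f = (-0.004800 E, +0.004000 N) → northwest.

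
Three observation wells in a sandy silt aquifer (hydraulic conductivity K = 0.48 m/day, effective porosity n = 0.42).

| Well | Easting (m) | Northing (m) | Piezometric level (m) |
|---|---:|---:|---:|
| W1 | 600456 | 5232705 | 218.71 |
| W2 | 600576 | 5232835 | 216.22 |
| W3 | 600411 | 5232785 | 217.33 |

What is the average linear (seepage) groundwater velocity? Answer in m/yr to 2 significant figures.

7.5 m/yr

With h = a·x + b·y + c and W1 as origin, the differences give:
  120·a + 130·b = -2.49
  (-45)·a + 80·b = -1.38
Eliminate b (×80 and ×130, subtract): 15450·a = -19.800 → a = ∂h/∂x = -0.001282
Back-substitute: b = ∂h/∂y = -0.01797.
|∇h| = √(-0.001282² + -0.01797²) = 0.01802
Seepage velocity v = K·i/n = 0.48 × 0.01802 / 0.42 = 0.02059 m/day = 7.52 m/yr.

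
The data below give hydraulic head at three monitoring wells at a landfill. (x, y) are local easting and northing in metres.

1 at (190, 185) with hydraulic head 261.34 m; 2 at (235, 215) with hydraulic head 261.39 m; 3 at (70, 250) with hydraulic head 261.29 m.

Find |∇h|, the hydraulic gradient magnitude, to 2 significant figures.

0.00093

Differences from 1: to 2 (Δx, Δy, Δh) = (45, 30, +0.05); to 3 = (-120, 65, -0.05).
Determinant of the coordinate differences = 45·65 − (-120)·30 = 6525.
∂h/∂x = [(+0.05)·65 − (-0.05)·30] / 6525 = +0.0007280
∂h/∂y = [45·(-0.05) − (-120)·(+0.05)] / 6525 = +0.0005747
|∇h| = √(0.0007280² + 0.0005747²) = 0.0009275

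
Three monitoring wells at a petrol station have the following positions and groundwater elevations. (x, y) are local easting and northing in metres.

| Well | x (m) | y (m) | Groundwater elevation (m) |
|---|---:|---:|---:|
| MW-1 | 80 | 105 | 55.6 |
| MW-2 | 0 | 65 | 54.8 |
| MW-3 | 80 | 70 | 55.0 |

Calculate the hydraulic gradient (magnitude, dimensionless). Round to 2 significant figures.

0.017

Differences from MW-1: to MW-2 (Δx, Δy, Δh) = (-80, -40, -0.8); to MW-3 = (0, -35, -0.6).
Determinant of the coordinate differences = (-80)·(-35) − 0·(-40) = 2800.
∂h/∂x = [(-0.8)·(-35) − (-0.6)·(-40)] / 2800 = +0.001429
∂h/∂y = [(-80)·(-0.6) − 0·(-0.8)] / 2800 = +0.01714
|∇h| = √(0.001429² + 0.01714²) = 0.0172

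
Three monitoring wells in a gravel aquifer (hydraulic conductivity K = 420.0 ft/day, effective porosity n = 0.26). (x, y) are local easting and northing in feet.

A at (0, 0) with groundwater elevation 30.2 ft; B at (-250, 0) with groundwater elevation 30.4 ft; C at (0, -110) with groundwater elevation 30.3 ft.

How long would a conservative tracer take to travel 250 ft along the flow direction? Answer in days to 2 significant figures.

130 days

∂h/∂x = (30.4 − 30.2) / (-250 − 0) = -0.0008000
∂h/∂y = (30.3 − 30.2) / (-110 − 0) = -0.0009091
|∇h| = √(-0.0008000² + -0.0009091²) = 0.001211
Seepage velocity v = K·i/n = 420.0 × 0.001211 / 0.26 = 1.956 ft/day.
t = 250 / 1.956 = 127.8 days.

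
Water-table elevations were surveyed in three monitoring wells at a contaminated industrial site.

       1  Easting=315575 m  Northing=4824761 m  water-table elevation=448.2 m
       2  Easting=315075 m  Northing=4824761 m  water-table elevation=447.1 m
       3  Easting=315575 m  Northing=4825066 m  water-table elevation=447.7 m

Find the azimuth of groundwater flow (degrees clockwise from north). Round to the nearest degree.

307°

∂h/∂x = (447.1 − 448.2) / (315075 − 315575) = +0.002200
∂h/∂y = (447.7 − 448.2) / (4825066 − 4824761) = -0.001639
Flow direction (−∇h) has components (-0.002200 E, +0.001639 N).
Azimuth = atan2(E, N) = atan2(-0.002200, +0.001639) = 306.7° ≈ 307°.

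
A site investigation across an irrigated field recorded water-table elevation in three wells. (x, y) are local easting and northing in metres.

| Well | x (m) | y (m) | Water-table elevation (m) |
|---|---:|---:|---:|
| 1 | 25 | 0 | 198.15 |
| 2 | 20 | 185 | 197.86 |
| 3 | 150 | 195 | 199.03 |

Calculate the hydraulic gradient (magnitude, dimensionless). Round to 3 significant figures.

0.00920

Three-point gradient (reference 1): Δ to 2 = (-5, 185, -0.29), Δ to 3 = (125, 195, +0.88).
∂h/∂x = +0.009102, ∂h/∂y = -0.001322 (det = -24100).
|∇h| = √(0.009102² + -0.001322²) = 0.009198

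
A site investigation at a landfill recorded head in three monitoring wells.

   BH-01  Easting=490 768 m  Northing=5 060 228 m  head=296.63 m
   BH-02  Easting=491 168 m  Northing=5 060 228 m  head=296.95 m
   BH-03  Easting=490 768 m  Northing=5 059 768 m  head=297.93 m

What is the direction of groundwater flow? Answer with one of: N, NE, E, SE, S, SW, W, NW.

N

∂h/∂x = (296.95 − 296.63) / (491168 − 490768) = +0.0008000
∂h/∂y = (297.93 − 296.63) / (5059768 − 5060228) = -0.002826
Flow = −∇h = (-0.0008000 east, +0.002826 north), which points north.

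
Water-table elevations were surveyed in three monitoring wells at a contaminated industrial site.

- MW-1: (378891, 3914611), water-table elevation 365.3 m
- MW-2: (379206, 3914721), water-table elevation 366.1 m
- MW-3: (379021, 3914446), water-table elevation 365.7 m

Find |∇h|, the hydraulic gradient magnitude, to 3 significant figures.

0.00268

Three-point gradient (reference MW-1): Δ to MW-2 = (315, 110, +0.8), Δ to MW-3 = (130, -165, +0.4).
∂h/∂x = +0.002656, ∂h/∂y = -0.0003320 (det = -66275).
|∇h| = √(0.002656² + -0.0003320²) = 0.002677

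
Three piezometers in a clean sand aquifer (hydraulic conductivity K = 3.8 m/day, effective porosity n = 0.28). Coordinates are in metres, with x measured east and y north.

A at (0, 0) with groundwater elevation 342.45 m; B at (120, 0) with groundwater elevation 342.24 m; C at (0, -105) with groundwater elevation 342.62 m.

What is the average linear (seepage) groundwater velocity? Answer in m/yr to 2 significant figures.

12 m/yr

∂h/∂x = (342.24 − 342.45) / (120 − 0) = -0.001750
∂h/∂y = (342.62 − 342.45) / (-105 − 0) = -0.001619
|∇h| = √(-0.001750² + -0.001619²) = 0.002384
Seepage velocity v = K·i/n = 3.8 × 0.002384 / 0.28 = 0.03235 m/day = 11.82 m/yr.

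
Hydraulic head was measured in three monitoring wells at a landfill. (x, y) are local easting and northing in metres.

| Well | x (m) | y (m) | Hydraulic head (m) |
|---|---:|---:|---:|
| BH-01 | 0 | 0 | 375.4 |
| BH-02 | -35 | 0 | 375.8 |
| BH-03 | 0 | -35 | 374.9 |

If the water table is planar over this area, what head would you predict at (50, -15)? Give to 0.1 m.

∂h/∂x = (375.8 − 375.4) / (-35 − 0) = -0.01143
∂h/∂y = (374.9 − 375.4) / (-35 − 0) = +0.01429
h(50, -15) = 375.4 + (-0.01143)·(50) + (+0.01429)·(-15) = 375.4 -0.571 -0.214 = 374.614 m.

374.6 m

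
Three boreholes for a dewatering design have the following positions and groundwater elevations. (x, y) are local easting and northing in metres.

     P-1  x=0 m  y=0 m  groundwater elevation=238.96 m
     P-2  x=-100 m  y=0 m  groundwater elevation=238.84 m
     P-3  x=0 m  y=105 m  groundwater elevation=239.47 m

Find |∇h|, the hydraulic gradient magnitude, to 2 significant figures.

0.0050

∂h/∂x = (238.84 − 238.96) / (-100 − 0) = +0.001200
∂h/∂y = (239.47 − 238.96) / (105 − 0) = +0.004857
|∇h| = √(0.001200² + 0.004857²) = 0.005003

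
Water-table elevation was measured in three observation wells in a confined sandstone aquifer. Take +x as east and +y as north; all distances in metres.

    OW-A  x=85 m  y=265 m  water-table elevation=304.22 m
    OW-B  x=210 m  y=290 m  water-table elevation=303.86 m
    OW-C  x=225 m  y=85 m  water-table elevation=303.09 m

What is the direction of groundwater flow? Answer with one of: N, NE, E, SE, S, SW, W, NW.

Taking OW-A as reference: OW-B−OW-A = (125, 25, -0.36); OW-C−OW-A = (140, -180, -1.13).
Solve a·Δx + b·Δy = Δh: det = 125·(-180) − 140·25 = -26000.
∂h/∂x = [(-0.36)·(-180) − (-1.13)·25] / -26000 = -0.003579
∂h/∂y = [125·(-1.13) − 140·(-0.36)] / -26000 = +0.003494
Flow = −∇h = (+0.003579 east, -0.003494 north), which points southeast.

SE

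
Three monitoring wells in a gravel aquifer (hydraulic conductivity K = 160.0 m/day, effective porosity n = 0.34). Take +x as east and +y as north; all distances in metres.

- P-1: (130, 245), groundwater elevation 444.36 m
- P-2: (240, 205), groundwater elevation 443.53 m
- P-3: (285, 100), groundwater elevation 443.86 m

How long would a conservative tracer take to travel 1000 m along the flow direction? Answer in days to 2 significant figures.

With h = a·x + b·y + c and P-1 as origin, the differences give:
  110·a + (-40)·b = -0.83
  155·a + (-145)·b = -0.50
Eliminate b (×(-145) and ×(-40), subtract): -9750·a = 100.350 → a = ∂h/∂x = -0.01029
Back-substitute: b = ∂h/∂y = -0.007554.
|∇h| = √(-0.01029² + -0.007554²) = 0.01277
Seepage velocity v = K·i/n = 160.0 × 0.01277 / 0.34 = 6.009 m/day.
t = 1000 / 6.009 = 166.4 days.

170 days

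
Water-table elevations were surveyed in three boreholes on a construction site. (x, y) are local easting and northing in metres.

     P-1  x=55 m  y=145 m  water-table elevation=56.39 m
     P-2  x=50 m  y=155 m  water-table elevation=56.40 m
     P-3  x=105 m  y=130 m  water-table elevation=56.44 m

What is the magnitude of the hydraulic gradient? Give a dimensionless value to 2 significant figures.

Taking P-1 as reference: P-2−P-1 = (-5, 10, +0.01); P-3−P-1 = (50, -15, +0.05).
Determinant of the coordinate differences = (-5)·(-15) − 50·10 = -425.
∂h/∂x = [(+0.01)·(-15) − (+0.05)·10] / -425 = +0.001529
∂h/∂y = [(-5)·(+0.05) − 50·(+0.01)] / -425 = +0.001765
|∇h| = √(0.001529² + 0.001765²) = 0.002335

0.0023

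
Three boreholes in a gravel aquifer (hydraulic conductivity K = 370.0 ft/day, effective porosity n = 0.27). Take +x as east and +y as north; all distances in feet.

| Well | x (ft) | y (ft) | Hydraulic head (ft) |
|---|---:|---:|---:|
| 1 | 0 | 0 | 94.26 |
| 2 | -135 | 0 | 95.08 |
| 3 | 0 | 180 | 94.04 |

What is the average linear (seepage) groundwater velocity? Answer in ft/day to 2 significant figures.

8.5 ft/day

∂h/∂x = (95.08 − 94.26) / (-135 − 0) = -0.006074
∂h/∂y = (94.04 − 94.26) / (180 − 0) = -0.001222
|∇h| = √(-0.006074² + -0.001222²) = 0.006196
Seepage velocity v = K·i/n = 370.0 × 0.006196 / 0.27 = 8.491 ft/day.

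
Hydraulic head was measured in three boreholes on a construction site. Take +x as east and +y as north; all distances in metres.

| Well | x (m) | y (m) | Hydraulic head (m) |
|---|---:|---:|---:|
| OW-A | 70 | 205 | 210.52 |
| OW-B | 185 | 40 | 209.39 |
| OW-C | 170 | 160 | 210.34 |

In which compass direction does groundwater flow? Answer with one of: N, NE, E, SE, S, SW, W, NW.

Taking OW-A as reference: OW-B−OW-A = (115, -165, -1.13); OW-C−OW-A = (100, -45, -0.18).
Determinant of the coordinate differences = 115·(-45) − 100·(-165) = 11325.
∂h/∂x = [(-1.13)·(-45) − (-0.18)·(-165)] / 11325 = +0.001868
∂h/∂y = [115·(-0.18) − 100·(-1.13)] / 11325 = +0.008150
Flow = −∇h = (-0.001868 east, -0.008150 north), which points south.

S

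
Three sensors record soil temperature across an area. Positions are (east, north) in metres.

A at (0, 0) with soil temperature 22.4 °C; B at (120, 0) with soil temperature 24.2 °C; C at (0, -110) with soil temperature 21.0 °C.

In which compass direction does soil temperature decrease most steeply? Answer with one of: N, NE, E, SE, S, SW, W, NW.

SW

∂T/∂x = (24.2 − 22.4) / (120 − 0) = +0.01500
∂T/∂y = (21.0 − 22.4) / (-110 − 0) = +0.01273
Steepest decrease is along −∇f = (-0.01500 E, -0.01273 N) → southwest.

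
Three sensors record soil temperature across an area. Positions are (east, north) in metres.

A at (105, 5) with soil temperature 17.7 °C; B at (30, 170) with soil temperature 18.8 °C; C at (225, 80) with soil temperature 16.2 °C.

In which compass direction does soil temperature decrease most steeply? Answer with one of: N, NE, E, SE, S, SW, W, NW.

E

Taking A as reference: B−A = (-75, 165, +1.1); C−A = (120, 75, -1.5).
Determinant of the coordinate differences = (-75)·75 − 120·165 = -25425.
∂T/∂x = [(+1.1)·75 − (-1.5)·165] / -25425 = -0.01298
∂T/∂y = [(-75)·(-1.5) − 120·(+1.1)] / -25425 = +0.0007670
Steepest decrease is along −∇f = (+0.01298 E, -0.0007670 N) → east.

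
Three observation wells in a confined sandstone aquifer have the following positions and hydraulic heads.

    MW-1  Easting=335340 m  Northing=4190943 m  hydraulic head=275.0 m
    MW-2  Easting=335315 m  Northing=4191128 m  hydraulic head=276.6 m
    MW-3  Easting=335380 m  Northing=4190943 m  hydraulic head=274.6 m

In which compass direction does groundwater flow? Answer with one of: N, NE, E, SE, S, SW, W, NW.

Taking MW-1 as reference: MW-2−MW-1 = (-25, 185, +1.6); MW-3−MW-1 = (40, 0, -0.4).
Determinant of the coordinate differences = (-25)·0 − 40·185 = -7400.
∂h/∂x = [(+1.6)·0 − (-0.4)·185] / -7400 = -0.010000
∂h/∂y = [(-25)·(-0.4) − 40·(+1.6)] / -7400 = +0.007297
Flow = −∇h = (+0.010000 east, -0.007297 north), which points southeast.

SE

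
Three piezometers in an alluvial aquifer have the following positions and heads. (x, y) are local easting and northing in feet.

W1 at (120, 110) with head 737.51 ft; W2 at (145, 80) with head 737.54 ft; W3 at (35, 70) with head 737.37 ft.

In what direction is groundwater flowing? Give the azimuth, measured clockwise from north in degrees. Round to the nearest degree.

Differences from W1: to W2 (Δx, Δy, Δh) = (25, -30, +0.03); to W3 = (-85, -40, -0.14).
Determinant of the coordinate differences = 25·(-40) − (-85)·(-30) = -3550.
∂h/∂x = [(+0.03)·(-40) − (-0.14)·(-30)] / -3550 = +0.001521
∂h/∂y = [25·(-0.14) − (-85)·(+0.03)] / -3550 = +0.0002676
Flow direction (−∇h) has components (-0.001521 E, -0.0002676 N).
Azimuth = atan2(E, N) = atan2(-0.001521, -0.0002676) = 260.0° ≈ 260°.

260°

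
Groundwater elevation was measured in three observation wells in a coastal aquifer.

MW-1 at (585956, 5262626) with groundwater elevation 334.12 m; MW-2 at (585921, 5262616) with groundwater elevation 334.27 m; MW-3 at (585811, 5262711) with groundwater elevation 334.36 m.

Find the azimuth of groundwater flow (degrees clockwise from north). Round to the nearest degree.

049°

With h = a·x + b·y + c and MW-1 as origin, the differences give:
  (-35)·a + (-10)·b = +0.15
  (-145)·a + 85·b = +0.24
Eliminate b (×85 and ×(-10), subtract): -4425·a = 15.150 → a = ∂h/∂x = -0.003424
Back-substitute: b = ∂h/∂y = -0.003017.
Flow direction (−∇h) has components (+0.003424 E, +0.003017 N).
Azimuth = atan2(E, N) = atan2(+0.003424, +0.003017) = 48.6° ≈ 049°.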